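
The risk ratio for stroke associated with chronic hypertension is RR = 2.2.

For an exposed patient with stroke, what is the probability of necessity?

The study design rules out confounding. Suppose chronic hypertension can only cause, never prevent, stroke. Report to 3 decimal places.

Under exogeneity and monotonicity, PN = (RR − 1) / RR = 1 − 1/RR.
PN = (2.2 − 1) / 2.2 = 1.2 / 2.2 ≈ 0.5455

PN ≈ 0.545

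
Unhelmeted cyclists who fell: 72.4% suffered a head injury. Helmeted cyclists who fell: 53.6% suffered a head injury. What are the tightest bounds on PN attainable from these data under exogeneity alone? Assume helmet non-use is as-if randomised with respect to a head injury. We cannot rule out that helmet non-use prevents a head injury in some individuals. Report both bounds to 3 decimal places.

p₁ = 0.724, p₀ = 0.536.
Under exogeneity alone the bounds on PN are max{0,(p₁−p₀)/p₁} ≤ PN ≤ min{1,(1−p₀)/p₁}.
  lower = (p₁ − p₀)/p₁ = 0.188 / 0.724 ≈ 0.2597
  upper = min{1, (1 − p₀)/p₁} = 0.464 / 0.724 ≈ 0.6409

0.260 ≤ PN ≤ 0.641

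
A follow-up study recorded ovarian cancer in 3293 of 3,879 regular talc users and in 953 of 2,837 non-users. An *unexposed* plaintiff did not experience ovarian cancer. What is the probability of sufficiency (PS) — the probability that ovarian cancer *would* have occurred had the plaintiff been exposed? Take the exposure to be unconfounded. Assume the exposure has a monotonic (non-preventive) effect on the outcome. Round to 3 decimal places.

PS ≈ 0.773

p₁ = P(outcome | exposed) = 3293/3879 = 0.84893
p₀ = P(outcome | unexposed) = 953/2837 = 0.33592
Under exogeneity and monotonicity, PS = (p₁ − p₀) / (1 − p₀).
PS = (0.84893 − 0.33592) / (1 − 0.33592) = 0.51301 / 0.66408 ≈ 0.7725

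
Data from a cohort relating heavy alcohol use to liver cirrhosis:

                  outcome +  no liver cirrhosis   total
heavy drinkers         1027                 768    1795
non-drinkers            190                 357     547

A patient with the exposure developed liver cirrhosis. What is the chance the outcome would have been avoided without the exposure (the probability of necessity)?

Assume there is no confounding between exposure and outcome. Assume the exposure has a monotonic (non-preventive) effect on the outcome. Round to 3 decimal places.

PN ≈ 0.393

p₁ = P(outcome | exposed) = 1027/1795 = 0.57214
p₀ = P(outcome | unexposed) = 190/547 = 0.34735
Under exogeneity and monotonicity, PN = (p₁ − p₀) / p₁.
PN = (0.57214 − 0.34735) / 0.57214 = 0.2248 / 0.57214 ≈ 0.3929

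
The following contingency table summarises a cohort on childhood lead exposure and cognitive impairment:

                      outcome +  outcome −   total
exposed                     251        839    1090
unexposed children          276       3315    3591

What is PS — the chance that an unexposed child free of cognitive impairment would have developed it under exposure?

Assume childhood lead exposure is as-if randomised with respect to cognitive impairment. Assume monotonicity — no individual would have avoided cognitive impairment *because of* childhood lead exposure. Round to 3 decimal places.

p₁ = P(outcome | exposed) = 251/1090 = 0.23028
p₀ = P(outcome | unexposed) = 276/3591 = 0.076859
Under exogeneity and monotonicity, PS = (p₁ − p₀) / (1 − p₀).
PS = (0.23028 − 0.076859) / (1 − 0.076859) = 0.15342 / 0.92314 ≈ 0.1662

PS ≈ 0.166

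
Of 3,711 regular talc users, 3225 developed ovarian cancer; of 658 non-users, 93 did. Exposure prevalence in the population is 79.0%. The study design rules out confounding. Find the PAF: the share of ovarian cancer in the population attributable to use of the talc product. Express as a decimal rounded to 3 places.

p₁ = P(outcome | exposed) = 3225/3711 = 0.86904
p₀ = P(outcome | unexposed) = 93/658 = 0.14134
Overall risk P(Y=1) = π·p₁ + (1−π)·p₀ = 0.79×0.86904 + 0.21×0.14134 = 0.71622.
Under exogeneity, PAF = [P(Y=1) − p₀] / P(Y=1).
PAF = (0.71622 − 0.14134) / 0.71622 ≈ 0.8027

PAF ≈ 0.803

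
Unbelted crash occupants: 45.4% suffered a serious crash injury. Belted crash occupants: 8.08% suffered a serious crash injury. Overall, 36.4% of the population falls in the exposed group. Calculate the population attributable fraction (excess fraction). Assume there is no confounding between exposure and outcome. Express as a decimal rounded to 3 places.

PAF ≈ 0.627

p₁ = 0.454, p₀ = 0.0808.
Overall risk P(Y=1) = π·p₁ + (1−π)·p₀ = 0.364×0.454 + 0.636×0.0808 = 0.21664.
Under exogeneity, PAF = [P(Y=1) − p₀] / P(Y=1).
PAF = (0.21664 − 0.0808) / 0.21664 ≈ 0.6270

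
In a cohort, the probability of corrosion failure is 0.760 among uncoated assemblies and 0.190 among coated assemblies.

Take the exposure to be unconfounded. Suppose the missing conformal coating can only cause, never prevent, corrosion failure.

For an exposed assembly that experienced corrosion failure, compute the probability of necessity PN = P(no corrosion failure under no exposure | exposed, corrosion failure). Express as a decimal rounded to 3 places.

PN ≈ 0.750

Let p₁ = 0.76, p₀ = 0.19.
Under exogeneity and monotonicity, PN = (p₁ − p₀) / p₁.
PN = (0.76 − 0.19) / 0.76 = 0.57 / 0.76 ≈ 0.7500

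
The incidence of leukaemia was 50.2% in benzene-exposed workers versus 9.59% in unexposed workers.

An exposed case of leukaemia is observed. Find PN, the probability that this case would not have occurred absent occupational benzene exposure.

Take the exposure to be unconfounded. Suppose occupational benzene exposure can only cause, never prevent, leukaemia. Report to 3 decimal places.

PN ≈ 0.809

p₁ = 0.502, p₀ = 0.0959.
Under exogeneity and monotonicity, PN = (p₁ − p₀) / p₁.
PN = (0.502 − 0.0959) / 0.502 = 0.4061 / 0.502 ≈ 0.8090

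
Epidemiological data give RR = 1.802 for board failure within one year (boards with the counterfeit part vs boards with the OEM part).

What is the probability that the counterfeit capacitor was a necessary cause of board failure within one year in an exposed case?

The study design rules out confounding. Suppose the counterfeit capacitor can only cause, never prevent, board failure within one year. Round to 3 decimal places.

Under exogeneity and monotonicity, PN = (RR − 1) / RR = 1 − 1/RR.
PN = (1.802 − 1) / 1.802 = 0.802 / 1.802 ≈ 0.4451

PN ≈ 0.445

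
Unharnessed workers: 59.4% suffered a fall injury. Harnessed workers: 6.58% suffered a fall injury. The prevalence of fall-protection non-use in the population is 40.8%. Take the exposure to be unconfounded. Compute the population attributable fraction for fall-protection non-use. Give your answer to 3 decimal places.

PAF ≈ 0.766

p₁ = 0.594, p₀ = 0.0658.
Overall risk P(Y=1) = π·p₁ + (1−π)·p₀ = 0.408×0.594 + 0.592×0.0658 = 0.28131.
Under exogeneity, PAF = [P(Y=1) − p₀] / P(Y=1).
PAF = (0.28131 − 0.0658) / 0.28131 ≈ 0.7661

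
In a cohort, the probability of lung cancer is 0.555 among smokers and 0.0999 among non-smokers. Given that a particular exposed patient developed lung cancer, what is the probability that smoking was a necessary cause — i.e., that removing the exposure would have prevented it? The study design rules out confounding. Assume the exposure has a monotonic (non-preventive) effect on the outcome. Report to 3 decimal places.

PN ≈ 0.820

Let p₁ = 0.555, p₀ = 0.0999.
Under exogeneity and monotonicity, PN = (p₁ − p₀) / p₁.
PN = (0.555 − 0.0999) / 0.555 = 0.4551 / 0.555 ≈ 0.8200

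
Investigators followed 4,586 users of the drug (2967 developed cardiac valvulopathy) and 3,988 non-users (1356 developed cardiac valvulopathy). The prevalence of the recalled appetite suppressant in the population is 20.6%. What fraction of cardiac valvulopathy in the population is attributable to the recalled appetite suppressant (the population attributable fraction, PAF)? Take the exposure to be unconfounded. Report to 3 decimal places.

p₁ = P(outcome | exposed) = 2967/4586 = 0.64697
p₀ = P(outcome | unexposed) = 1356/3988 = 0.34002
Overall risk P(Y=1) = π·p₁ + (1−π)·p₀ = 0.206×0.64697 + 0.794×0.34002 = 0.40325.
Under exogeneity, PAF = [P(Y=1) − p₀] / P(Y=1).
PAF = (0.40325 − 0.34002) / 0.40325 ≈ 0.1568

PAF ≈ 0.157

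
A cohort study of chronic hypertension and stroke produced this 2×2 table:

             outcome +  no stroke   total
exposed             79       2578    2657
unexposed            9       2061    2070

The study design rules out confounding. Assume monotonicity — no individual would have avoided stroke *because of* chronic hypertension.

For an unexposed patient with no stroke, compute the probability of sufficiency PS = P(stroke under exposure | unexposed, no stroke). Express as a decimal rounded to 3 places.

PS ≈ 0.025

p₁ = P(outcome | exposed) = 79/2657 = 0.029733
p₀ = P(outcome | unexposed) = 9/2070 = 0.0043478
Under exogeneity and monotonicity, PS = (p₁ − p₀)/(1 − p₀).
PS = (0.029733 − 0.0043478) / 0.99565 ≈ 0.0255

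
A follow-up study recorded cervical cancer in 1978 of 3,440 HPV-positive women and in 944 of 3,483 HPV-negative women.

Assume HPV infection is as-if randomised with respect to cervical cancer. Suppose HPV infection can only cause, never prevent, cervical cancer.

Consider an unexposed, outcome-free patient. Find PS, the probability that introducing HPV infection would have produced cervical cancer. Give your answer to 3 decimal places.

p₁ = P(outcome | exposed) = 1978/3440 = 0.575
p₀ = P(outcome | unexposed) = 944/3483 = 0.27103
Under exogeneity and monotonicity, PS = (p₁ − p₀) / (1 − p₀).
PS = (0.575 − 0.27103) / (1 − 0.27103) = 0.30397 / 0.72897 ≈ 0.4170

PS ≈ 0.417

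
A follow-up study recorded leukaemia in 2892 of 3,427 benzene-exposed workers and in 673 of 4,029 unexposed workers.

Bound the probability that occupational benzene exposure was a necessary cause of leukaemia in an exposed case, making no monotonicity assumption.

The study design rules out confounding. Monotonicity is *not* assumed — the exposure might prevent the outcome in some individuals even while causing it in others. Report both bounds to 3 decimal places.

0.802 ≤ PN ≤ 0.987

p₁ = P(outcome | exposed) = 2892/3427 = 0.84389
p₀ = P(outcome | unexposed) = 673/4029 = 0.16704
Under exogeneity alone the bounds on PN are max{0,(p₁−p₀)/p₁} ≤ PN ≤ min{1,(1−p₀)/p₁}.
  lower = (p₁ − p₀)/p₁ = 0.67685 / 0.84389 ≈ 0.8021
  upper = min{1, (1 − p₀)/p₁} = 0.83296 / 0.84389 ≈ 0.9871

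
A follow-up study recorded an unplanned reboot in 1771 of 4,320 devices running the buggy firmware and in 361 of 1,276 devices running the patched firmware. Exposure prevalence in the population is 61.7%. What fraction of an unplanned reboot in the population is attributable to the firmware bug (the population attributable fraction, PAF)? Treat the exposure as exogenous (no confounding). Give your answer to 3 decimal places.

p₁ = P(outcome | exposed) = 1771/4320 = 0.40995
p₀ = P(outcome | unexposed) = 361/1276 = 0.28292
Overall risk P(Y=1) = π·p₁ + (1−π)·p₀ = 0.617×0.40995 + 0.383×0.28292 = 0.3613.
Under exogeneity, PAF = [P(Y=1) − p₀] / P(Y=1).
PAF = (0.3613 − 0.28292) / 0.3613 ≈ 0.2169

PAF ≈ 0.217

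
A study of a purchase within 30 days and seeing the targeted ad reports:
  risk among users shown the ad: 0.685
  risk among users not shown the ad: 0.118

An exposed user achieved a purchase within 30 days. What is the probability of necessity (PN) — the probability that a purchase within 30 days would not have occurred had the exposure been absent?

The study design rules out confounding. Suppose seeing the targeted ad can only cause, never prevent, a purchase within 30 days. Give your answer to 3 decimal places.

PN ≈ 0.828

Let p₁ = 0.685, p₀ = 0.118.
Under exogeneity and monotonicity, PN = (p₁ − p₀) / p₁.
PN = (0.685 − 0.118) / 0.685 = 0.567 / 0.685 ≈ 0.8277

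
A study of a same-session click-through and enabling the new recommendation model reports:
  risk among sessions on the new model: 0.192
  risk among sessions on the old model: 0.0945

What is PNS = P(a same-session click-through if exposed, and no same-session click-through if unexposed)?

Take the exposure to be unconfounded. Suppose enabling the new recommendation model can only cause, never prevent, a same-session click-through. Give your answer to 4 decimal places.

Let p₁ = 0.192, p₀ = 0.0945.
Under exogeneity and monotonicity, PNS = p₁ − p₀.
PNS = 0.192 − 0.0945 = 0.0975

PNS ≈ 0.0975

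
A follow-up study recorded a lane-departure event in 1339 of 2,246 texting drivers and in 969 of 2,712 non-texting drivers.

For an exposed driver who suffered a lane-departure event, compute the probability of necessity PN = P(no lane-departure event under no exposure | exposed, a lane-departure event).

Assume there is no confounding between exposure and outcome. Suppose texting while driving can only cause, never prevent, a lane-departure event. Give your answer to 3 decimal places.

PN ≈ 0.401

p₁ = P(outcome | exposed) = 1339/2246 = 0.59617
p₀ = P(outcome | unexposed) = 969/2712 = 0.3573
Under exogeneity and monotonicity, PN = (p₁ − p₀) / p₁.
PN = (0.59617 − 0.3573) / 0.59617 = 0.23887 / 0.59617 ≈ 0.4007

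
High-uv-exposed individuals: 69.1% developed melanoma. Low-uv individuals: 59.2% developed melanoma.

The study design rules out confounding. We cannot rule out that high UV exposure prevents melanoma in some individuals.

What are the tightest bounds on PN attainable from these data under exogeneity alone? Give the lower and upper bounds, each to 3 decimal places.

p₁ = 0.691, p₀ = 0.592.
Under exogeneity alone the bounds on PN are max{0,(p₁−p₀)/p₁} ≤ PN ≤ min{1,(1−p₀)/p₁}.
  lower = (p₁ − p₀)/p₁ = 0.099 / 0.691 ≈ 0.1433
  upper = min{1, (1 − p₀)/p₁} = 0.408 / 0.691 ≈ 0.5904

0.143 ≤ PN ≤ 0.590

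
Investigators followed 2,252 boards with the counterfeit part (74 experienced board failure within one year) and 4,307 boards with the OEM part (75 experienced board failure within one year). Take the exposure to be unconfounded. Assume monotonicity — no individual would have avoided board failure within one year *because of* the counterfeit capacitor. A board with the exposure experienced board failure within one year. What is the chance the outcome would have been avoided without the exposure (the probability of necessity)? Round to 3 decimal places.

PN ≈ 0.470

p₁ = P(outcome | exposed) = 74/2252 = 0.03286
p₀ = P(outcome | unexposed) = 75/4307 = 0.017414
Under exogeneity and monotonicity, PN = (p₁ − p₀) / p₁.
PN = (0.03286 − 0.017414) / 0.03286 = 0.015446 / 0.03286 ≈ 0.4701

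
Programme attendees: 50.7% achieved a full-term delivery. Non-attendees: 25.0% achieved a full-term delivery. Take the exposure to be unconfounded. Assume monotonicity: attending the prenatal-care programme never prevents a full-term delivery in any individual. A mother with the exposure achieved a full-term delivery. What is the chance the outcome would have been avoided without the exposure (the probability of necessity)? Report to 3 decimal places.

p₁ = 0.507, p₀ = 0.25.
Under exogeneity and monotonicity, PN = (p₁ − p₀) / p₁.
PN = (0.507 − 0.25) / 0.507 = 0.257 / 0.507 ≈ 0.5069

PN ≈ 0.507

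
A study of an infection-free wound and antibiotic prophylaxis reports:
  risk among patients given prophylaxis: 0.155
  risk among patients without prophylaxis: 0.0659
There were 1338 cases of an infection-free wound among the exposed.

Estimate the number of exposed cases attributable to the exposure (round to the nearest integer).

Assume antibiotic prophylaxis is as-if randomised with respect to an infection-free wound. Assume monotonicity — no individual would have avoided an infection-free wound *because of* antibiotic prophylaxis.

about 769 cases

Let p₁ = 0.155, p₀ = 0.0659.
PN = (p₁ − p₀)/p₁ = (0.155 − 0.0659) / 0.155 ≈ 0.57484.
Attributable cases ≈ PN × (exposed cases) = 0.57484 × 1338 ≈ 769.13.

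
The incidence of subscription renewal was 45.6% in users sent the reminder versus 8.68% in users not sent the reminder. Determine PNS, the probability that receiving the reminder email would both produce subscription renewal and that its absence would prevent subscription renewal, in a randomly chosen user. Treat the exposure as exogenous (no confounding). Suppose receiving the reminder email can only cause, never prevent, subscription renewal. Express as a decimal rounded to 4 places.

p₁ = 0.456, p₀ = 0.0868.
Under exogeneity and monotonicity, PNS = p₁ − p₀.
PNS = 0.456 − 0.0868 = 0.3692

PNS ≈ 0.3692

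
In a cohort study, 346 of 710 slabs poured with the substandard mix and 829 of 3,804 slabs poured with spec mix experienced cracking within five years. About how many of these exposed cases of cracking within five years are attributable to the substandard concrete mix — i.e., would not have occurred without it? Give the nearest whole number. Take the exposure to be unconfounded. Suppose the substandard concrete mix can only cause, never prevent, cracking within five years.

about 191 cases

p₁ = P(outcome | exposed) = 346/710 = 0.48732
p₀ = P(outcome | unexposed) = 829/3804 = 0.21793
PN = (p₁ − p₀)/p₁ = (0.48732 − 0.21793) / 0.48732 ≈ 0.55281.
Attributable cases ≈ PN × (exposed cases) = 0.55281 × 346 ≈ 191.27.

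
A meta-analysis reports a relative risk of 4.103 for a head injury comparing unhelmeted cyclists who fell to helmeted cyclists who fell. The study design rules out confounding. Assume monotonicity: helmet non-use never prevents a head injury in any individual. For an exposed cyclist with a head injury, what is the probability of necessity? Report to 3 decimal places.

Under exogeneity and monotonicity, PN = (RR − 1) / RR = 1 − 1/RR.
PN = (4.103 − 1) / 4.103 = 3.103 / 4.103 ≈ 0.7563

PN ≈ 0.756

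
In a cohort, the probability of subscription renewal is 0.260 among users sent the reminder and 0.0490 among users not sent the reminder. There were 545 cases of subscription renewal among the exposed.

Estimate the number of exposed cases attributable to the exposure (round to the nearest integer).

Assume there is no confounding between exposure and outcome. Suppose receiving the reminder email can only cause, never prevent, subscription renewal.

about 442 cases

Let p₁ = 0.26, p₀ = 0.049.
PN = (p₁ − p₀)/p₁ = (0.26 − 0.049) / 0.26 ≈ 0.81154.
Attributable cases ≈ PN × (exposed cases) = 0.81154 × 545 ≈ 442.29.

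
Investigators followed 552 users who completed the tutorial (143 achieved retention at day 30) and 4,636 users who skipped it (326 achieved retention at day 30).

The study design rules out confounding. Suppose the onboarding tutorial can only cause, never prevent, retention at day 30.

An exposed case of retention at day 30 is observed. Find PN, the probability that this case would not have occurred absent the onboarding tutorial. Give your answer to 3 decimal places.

p₁ = P(outcome | exposed) = 143/552 = 0.25906
p₀ = P(outcome | unexposed) = 326/4636 = 0.070319
Under exogeneity and monotonicity, PN = (p₁ − p₀) / p₁.
PN = (0.25906 − 0.070319) / 0.25906 = 0.18874 / 0.25906 ≈ 0.7286

PN ≈ 0.729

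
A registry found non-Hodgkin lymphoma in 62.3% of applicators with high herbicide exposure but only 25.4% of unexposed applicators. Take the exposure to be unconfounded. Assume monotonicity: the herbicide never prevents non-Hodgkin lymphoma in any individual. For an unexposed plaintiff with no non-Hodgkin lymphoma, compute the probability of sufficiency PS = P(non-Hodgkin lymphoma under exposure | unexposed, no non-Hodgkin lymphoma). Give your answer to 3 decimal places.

p₁ = 0.623, p₀ = 0.254.
Under exogeneity and monotonicity, PS = (p₁ − p₀) / (1 − p₀).
PS = (0.623 − 0.254) / (1 − 0.254) = 0.369 / 0.746 ≈ 0.4946

PS ≈ 0.495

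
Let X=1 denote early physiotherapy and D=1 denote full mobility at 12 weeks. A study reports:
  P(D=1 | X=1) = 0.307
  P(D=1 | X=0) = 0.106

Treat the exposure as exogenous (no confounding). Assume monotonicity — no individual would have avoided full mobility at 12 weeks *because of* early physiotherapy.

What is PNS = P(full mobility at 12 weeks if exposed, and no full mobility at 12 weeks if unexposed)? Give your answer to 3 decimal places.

Let p₁ = 0.307, p₀ = 0.106.
Under exogeneity and monotonicity, PNS = p₁ − p₀.
PNS = 0.307 − 0.106 = 0.201

PNS ≈ 0.201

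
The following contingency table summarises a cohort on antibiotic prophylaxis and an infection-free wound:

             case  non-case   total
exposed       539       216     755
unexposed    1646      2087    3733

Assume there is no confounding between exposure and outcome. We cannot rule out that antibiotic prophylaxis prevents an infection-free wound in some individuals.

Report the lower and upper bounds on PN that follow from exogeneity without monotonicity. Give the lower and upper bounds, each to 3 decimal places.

p₁ = P(outcome | exposed) = 539/755 = 0.71391
p₀ = P(outcome | unexposed) = 1646/3733 = 0.44093
Under exogeneity alone the bounds on PN are max{0,(p₁−p₀)/p₁} ≤ PN ≤ min{1,(1−p₀)/p₁}.
  lower = (p₁ − p₀)/p₁ = 0.27298 / 0.71391 ≈ 0.3824
  upper = min{1, (1 − p₀)/p₁} = 0.55907 / 0.71391 ≈ 0.7831

0.382 ≤ PN ≤ 0.783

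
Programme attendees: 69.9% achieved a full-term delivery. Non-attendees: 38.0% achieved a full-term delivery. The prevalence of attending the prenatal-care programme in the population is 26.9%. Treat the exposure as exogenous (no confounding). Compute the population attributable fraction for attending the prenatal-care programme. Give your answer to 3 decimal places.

p₁ = 0.699, p₀ = 0.38.
Overall risk P(Y=1) = π·p₁ + (1−π)·p₀ = 0.269×0.699 + 0.731×0.38 = 0.46581.
Under exogeneity, PAF = [P(Y=1) − p₀] / P(Y=1).
PAF = (0.46581 − 0.38) / 0.46581 ≈ 0.1842

PAF ≈ 0.184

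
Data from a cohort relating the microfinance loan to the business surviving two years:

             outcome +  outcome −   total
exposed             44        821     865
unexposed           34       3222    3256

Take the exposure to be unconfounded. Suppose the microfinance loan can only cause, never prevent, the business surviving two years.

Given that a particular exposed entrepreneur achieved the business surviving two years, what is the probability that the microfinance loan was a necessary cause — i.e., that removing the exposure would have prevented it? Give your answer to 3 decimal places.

p₁ = P(outcome | exposed) = 44/865 = 0.050867
p₀ = P(outcome | unexposed) = 34/3256 = 0.010442
Under exogeneity and monotonicity, PN = (p₁ − p₀)/p₁.
PN = (0.050867 − 0.010442) / 0.050867 ≈ 0.7947

PN ≈ 0.795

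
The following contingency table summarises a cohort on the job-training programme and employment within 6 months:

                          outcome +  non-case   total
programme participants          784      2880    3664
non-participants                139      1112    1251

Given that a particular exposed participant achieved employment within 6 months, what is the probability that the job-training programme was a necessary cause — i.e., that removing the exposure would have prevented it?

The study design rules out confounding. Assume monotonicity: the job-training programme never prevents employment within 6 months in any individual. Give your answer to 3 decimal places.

PN ≈ 0.481

p₁ = P(outcome | exposed) = 784/3664 = 0.21397
p₀ = P(outcome | unexposed) = 139/1251 = 0.11111
Under exogeneity and monotonicity, PN = (p₁ − p₀)/p₁.
PN = (0.21397 − 0.11111) / 0.21397 ≈ 0.4807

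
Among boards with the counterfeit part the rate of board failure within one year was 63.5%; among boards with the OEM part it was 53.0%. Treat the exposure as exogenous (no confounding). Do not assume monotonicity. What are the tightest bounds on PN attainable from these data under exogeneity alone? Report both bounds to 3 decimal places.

p₁ = 0.635, p₀ = 0.53.
Under exogeneity alone the bounds on PN are max{0,(p₁−p₀)/p₁} ≤ PN ≤ min{1,(1−p₀)/p₁}.
  lower = (p₁ − p₀)/p₁ = 0.105 / 0.635 ≈ 0.1654
  upper = min{1, (1 − p₀)/p₁} = 0.47 / 0.635 ≈ 0.7402

0.165 ≤ PN ≤ 0.740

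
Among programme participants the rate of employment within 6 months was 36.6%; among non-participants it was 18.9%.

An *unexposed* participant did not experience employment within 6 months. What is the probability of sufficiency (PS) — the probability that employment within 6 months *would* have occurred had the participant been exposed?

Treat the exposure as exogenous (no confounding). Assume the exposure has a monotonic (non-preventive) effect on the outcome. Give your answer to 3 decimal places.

PS ≈ 0.218

p₁ = 0.366, p₀ = 0.189.
Under exogeneity and monotonicity, PS = (p₁ − p₀) / (1 − p₀).
PS = (0.366 − 0.189) / (1 − 0.189) = 0.177 / 0.811 ≈ 0.2182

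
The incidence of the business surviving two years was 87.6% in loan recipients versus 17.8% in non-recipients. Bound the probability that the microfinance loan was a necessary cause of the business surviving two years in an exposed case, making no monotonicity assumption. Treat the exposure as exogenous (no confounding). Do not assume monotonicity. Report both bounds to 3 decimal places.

0.797 ≤ PN ≤ 0.938

p₁ = 0.876, p₀ = 0.178.
Under exogeneity alone the bounds on PN are max{0,(p₁−p₀)/p₁} ≤ PN ≤ min{1,(1−p₀)/p₁}.
  lower = (p₁ − p₀)/p₁ = 0.698 / 0.876 ≈ 0.7968
  upper = min{1, (1 − p₀)/p₁} = 0.822 / 0.876 ≈ 0.9384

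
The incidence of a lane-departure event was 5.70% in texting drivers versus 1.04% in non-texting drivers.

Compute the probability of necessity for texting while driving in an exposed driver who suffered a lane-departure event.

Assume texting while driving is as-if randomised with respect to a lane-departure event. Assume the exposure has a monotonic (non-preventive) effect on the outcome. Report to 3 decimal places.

p₁ = 0.057, p₀ = 0.0104.
Under exogeneity and monotonicity, PN = (p₁ − p₀) / p₁.
PN = (0.057 − 0.0104) / 0.057 = 0.0466 / 0.057 ≈ 0.8175

PN ≈ 0.818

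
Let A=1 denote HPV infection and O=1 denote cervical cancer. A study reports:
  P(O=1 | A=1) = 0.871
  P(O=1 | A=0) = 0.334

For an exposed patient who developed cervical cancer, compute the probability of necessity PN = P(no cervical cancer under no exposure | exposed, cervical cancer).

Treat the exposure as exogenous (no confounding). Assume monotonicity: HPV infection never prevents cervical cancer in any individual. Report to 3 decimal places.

PN ≈ 0.617

Let p₁ = 0.871, p₀ = 0.334.
Under exogeneity and monotonicity, PN = (p₁ − p₀) / p₁.
PN = (0.871 − 0.334) / 0.871 = 0.537 / 0.871 ≈ 0.6165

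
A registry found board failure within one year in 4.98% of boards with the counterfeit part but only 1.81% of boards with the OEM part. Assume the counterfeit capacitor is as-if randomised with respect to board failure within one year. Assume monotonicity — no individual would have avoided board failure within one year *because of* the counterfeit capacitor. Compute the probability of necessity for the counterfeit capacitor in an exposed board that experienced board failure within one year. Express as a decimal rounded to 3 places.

p₁ = 0.0498, p₀ = 0.0181.
Under exogeneity and monotonicity, PN = (p₁ − p₀) / p₁.
PN = (0.0498 − 0.0181) / 0.0498 = 0.0317 / 0.0498 ≈ 0.6365

PN ≈ 0.637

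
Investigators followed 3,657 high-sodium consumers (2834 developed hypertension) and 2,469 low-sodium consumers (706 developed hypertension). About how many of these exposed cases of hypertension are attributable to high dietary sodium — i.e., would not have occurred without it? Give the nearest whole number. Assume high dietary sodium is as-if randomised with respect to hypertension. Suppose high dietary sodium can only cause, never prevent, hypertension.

about 1788 cases

p₁ = P(outcome | exposed) = 2834/3657 = 0.77495
p₀ = P(outcome | unexposed) = 706/2469 = 0.28595
PN = (p₁ − p₀)/p₁ = (0.77495 − 0.28595) / 0.77495 ≈ 0.63101.
Attributable cases ≈ PN × (exposed cases) = 0.63101 × 2834 ≈ 1788.30.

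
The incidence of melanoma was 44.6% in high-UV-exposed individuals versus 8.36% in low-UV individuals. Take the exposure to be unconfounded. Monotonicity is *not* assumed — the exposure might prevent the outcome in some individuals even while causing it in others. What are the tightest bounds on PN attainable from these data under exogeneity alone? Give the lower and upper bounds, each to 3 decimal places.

0.813 ≤ PN ≤ 1.000

p₁ = 0.446, p₀ = 0.0836.
Under exogeneity alone the bounds on PN are max{0,(p₁−p₀)/p₁} ≤ PN ≤ min{1,(1−p₀)/p₁}.
  lower = (p₁ − p₀)/p₁ = 0.3624 / 0.446 ≈ 0.8126
  upper = min{1, (1 − p₀)/p₁} = 0.9164 / 0.446 ≈ 2.0547 → capped at 1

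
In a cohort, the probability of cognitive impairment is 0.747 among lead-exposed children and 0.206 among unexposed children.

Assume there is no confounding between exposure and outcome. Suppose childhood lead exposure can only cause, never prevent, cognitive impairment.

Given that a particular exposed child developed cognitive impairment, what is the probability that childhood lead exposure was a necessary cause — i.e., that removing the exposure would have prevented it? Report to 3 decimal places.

Let p₁ = 0.747, p₀ = 0.206.
Under exogeneity and monotonicity, PN = (p₁ − p₀) / p₁.
PN = (0.747 − 0.206) / 0.747 = 0.541 / 0.747 ≈ 0.7242

PN ≈ 0.724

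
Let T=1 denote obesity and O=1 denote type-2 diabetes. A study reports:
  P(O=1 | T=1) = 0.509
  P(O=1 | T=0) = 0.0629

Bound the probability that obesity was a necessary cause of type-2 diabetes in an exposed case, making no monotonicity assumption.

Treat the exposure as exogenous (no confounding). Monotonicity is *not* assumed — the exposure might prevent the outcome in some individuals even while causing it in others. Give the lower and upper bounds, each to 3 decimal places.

0.876 ≤ PN ≤ 1.000

Let p₁ = 0.509, p₀ = 0.0629.
Under exogeneity alone the bounds on PN are max{0,(p₁−p₀)/p₁} ≤ PN ≤ min{1,(1−p₀)/p₁}.
  lower = (p₁ − p₀)/p₁ = 0.4461 / 0.509 ≈ 0.8764
  upper = min{1, (1 − p₀)/p₁} = 0.9371 / 0.509 ≈ 1.8411 → capped at 1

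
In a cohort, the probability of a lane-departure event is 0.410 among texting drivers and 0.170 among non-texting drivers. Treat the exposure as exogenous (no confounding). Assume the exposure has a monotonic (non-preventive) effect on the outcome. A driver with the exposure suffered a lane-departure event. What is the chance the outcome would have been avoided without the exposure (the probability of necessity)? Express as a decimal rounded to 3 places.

Let p₁ = 0.41, p₀ = 0.17.
Under exogeneity and monotonicity, PN = (p₁ − p₀) / p₁.
PN = (0.41 − 0.17) / 0.41 = 0.24 / 0.41 ≈ 0.5854

PN ≈ 0.585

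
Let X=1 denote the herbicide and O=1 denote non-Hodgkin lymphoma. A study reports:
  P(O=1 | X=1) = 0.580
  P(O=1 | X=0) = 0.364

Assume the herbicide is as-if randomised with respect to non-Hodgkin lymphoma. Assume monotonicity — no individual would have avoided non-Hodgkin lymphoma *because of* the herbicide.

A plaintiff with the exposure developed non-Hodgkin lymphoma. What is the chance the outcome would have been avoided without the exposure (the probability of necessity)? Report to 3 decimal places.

PN ≈ 0.372

Let p₁ = 0.58, p₀ = 0.364.
Under exogeneity and monotonicity, PN = (p₁ − p₀) / p₁.
PN = (0.58 − 0.364) / 0.58 = 0.216 / 0.58 ≈ 0.3724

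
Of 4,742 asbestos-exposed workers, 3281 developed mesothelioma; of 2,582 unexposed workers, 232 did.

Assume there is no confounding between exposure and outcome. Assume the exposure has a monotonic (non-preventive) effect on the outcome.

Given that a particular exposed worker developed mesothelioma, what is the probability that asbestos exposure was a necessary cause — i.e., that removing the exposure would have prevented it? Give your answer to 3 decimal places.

PN ≈ 0.870

p₁ = P(outcome | exposed) = 3281/4742 = 0.6919
p₀ = P(outcome | unexposed) = 232/2582 = 0.089853
Under exogeneity and monotonicity, PN = (p₁ − p₀) / p₁.
PN = (0.6919 − 0.089853) / 0.6919 = 0.60205 / 0.6919 ≈ 0.8701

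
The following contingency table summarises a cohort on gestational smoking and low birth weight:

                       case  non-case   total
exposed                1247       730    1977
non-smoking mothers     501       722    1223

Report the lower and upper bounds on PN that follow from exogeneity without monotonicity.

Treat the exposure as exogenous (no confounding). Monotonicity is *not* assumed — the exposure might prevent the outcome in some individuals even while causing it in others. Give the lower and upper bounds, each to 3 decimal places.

0.351 ≤ PN ≤ 0.936

p₁ = P(outcome | exposed) = 1247/1977 = 0.63075
p₀ = P(outcome | unexposed) = 501/1223 = 0.40965
Under exogeneity alone the bounds on PN are max{0,(p₁−p₀)/p₁} ≤ PN ≤ min{1,(1−p₀)/p₁}.
  lower = (p₁ − p₀)/p₁ = 0.22111 / 0.63075 ≈ 0.3505
  upper = min{1, (1 − p₀)/p₁} = 0.59035 / 0.63075 ≈ 0.9359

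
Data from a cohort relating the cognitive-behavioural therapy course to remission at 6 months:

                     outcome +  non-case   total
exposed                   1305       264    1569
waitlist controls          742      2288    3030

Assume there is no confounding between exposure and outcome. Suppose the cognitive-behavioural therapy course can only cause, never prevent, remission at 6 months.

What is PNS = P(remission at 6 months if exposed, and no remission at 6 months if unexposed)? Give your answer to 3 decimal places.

PNS ≈ 0.587

p₁ = P(outcome | exposed) = 1305/1569 = 0.83174
p₀ = P(outcome | unexposed) = 742/3030 = 0.24488
Under exogeneity and monotonicity, PNS = p₁ − p₀.
PNS = 0.83174 − 0.24488 = 0.58686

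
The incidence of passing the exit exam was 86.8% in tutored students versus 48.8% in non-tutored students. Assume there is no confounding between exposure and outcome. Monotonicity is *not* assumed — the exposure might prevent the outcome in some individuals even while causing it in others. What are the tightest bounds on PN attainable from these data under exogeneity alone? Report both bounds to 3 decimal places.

p₁ = 0.868, p₀ = 0.488.
Under exogeneity alone the bounds on PN are max{0,(p₁−p₀)/p₁} ≤ PN ≤ min{1,(1−p₀)/p₁}.
  lower = (p₁ − p₀)/p₁ = 0.38 / 0.868 ≈ 0.4378
  upper = min{1, (1 − p₀)/p₁} = 0.512 / 0.868 ≈ 0.5899

0.438 ≤ PN ≤ 0.590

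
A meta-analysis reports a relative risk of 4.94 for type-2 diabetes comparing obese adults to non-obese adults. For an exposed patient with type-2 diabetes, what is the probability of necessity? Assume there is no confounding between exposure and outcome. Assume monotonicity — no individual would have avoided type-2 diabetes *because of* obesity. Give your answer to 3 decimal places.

PN ≈ 0.798

Under exogeneity and monotonicity, PN = (RR − 1) / RR = 1 − 1/RR.
PN = (4.94 − 1) / 4.94 = 3.94 / 4.94 ≈ 0.7976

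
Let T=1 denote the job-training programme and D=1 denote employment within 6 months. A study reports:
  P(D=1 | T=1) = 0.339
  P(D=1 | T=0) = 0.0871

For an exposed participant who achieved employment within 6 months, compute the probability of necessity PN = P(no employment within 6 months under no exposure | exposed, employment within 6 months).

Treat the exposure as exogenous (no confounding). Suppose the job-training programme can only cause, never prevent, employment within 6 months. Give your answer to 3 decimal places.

PN ≈ 0.743

Let p₁ = 0.339, p₀ = 0.0871.
Under exogeneity and monotonicity, PN = (p₁ − p₀) / p₁.
PN = (0.339 − 0.0871) / 0.339 = 0.2519 / 0.339 ≈ 0.7431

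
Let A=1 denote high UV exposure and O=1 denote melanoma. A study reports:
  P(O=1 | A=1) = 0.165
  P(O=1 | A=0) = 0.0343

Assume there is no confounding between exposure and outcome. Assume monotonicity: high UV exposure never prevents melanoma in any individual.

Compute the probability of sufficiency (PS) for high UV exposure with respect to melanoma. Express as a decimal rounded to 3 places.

Let p₁ = 0.165, p₀ = 0.0343.
Under exogeneity and monotonicity, PS = (p₁ − p₀) / (1 − p₀).
PS = (0.165 − 0.0343) / (1 − 0.0343) = 0.1307 / 0.9657 ≈ 0.1353

PS ≈ 0.135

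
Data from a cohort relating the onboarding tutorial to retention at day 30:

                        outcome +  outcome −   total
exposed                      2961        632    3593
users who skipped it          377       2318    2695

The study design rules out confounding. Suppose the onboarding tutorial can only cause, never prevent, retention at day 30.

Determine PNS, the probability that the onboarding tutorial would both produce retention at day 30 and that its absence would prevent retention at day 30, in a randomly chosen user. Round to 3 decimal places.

PNS ≈ 0.684

p₁ = P(outcome | exposed) = 2961/3593 = 0.8241
p₀ = P(outcome | unexposed) = 377/2695 = 0.13989
Under exogeneity and monotonicity, PNS = p₁ − p₀.
PNS = 0.8241 − 0.13989 = 0.68421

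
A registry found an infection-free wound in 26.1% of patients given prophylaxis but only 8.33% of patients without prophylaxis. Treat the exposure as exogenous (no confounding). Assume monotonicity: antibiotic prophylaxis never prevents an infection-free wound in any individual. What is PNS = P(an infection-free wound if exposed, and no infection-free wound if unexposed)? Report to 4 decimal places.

PNS ≈ 0.1777

p₁ = 0.261, p₀ = 0.0833.
Under exogeneity and monotonicity, PNS = p₁ − p₀.
PNS = 0.261 − 0.0833 = 0.1777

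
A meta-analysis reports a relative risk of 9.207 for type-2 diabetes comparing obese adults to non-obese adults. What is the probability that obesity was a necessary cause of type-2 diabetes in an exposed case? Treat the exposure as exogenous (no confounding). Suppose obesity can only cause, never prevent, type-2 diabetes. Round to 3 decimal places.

Under exogeneity and monotonicity, PN = (RR − 1) / RR = 1 − 1/RR.
PN = (9.207 − 1) / 9.207 = 8.207 / 9.207 ≈ 0.8914

PN ≈ 0.891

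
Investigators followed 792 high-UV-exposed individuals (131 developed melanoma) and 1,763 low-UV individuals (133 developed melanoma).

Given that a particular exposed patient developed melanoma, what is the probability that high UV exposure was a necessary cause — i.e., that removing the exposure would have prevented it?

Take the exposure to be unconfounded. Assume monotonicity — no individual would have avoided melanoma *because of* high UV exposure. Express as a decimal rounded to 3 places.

p₁ = P(outcome | exposed) = 131/792 = 0.1654
p₀ = P(outcome | unexposed) = 133/1763 = 0.07544
Under exogeneity and monotonicity, PN = (p₁ − p₀) / p₁.
PN = (0.1654 − 0.07544) / 0.1654 = 0.089964 / 0.1654 ≈ 0.5439

PN ≈ 0.544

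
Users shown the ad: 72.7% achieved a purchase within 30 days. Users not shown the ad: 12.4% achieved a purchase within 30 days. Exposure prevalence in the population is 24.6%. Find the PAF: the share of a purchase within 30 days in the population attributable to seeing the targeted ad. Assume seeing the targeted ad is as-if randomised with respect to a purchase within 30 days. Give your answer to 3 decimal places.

p₁ = 0.727, p₀ = 0.124.
Overall risk P(Y=1) = π·p₁ + (1−π)·p₀ = 0.246×0.727 + 0.754×0.124 = 0.27234.
Under exogeneity, PAF = [P(Y=1) − p₀] / P(Y=1).
PAF = (0.27234 − 0.124) / 0.27234 ≈ 0.5447

PAF ≈ 0.545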